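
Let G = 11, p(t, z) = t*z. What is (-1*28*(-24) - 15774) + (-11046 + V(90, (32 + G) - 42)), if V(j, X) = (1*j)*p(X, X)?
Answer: -26058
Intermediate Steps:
V(j, X) = j*X² (V(j, X) = (1*j)*(X*X) = j*X²)
(-1*28*(-24) - 15774) + (-11046 + V(90, (32 + G) - 42)) = (-1*28*(-24) - 15774) + (-11046 + 90*((32 + 11) - 42)²) = (-28*(-24) - 15774) + (-11046 + 90*(43 - 42)²) = (672 - 15774) + (-11046 + 90*1²) = -15102 + (-11046 + 90*1) = -15102 + (-11046 + 90) = -15102 - 10956 = -26058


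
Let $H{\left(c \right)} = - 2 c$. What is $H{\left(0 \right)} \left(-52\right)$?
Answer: $0$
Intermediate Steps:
$H{\left(0 \right)} \left(-52\right) = \left(-2\right) 0 \left(-52\right) = 0 \left(-52\right) = 0$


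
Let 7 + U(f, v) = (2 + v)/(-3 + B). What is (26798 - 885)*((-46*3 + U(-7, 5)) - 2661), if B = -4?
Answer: -72737791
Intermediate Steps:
U(f, v) = -51/7 - v/7 (U(f, v) = -7 + (2 + v)/(-3 - 4) = -7 + (2 + v)/(-7) = -7 + (2 + v)*(-⅐) = -7 + (-2/7 - v/7) = -51/7 - v/7)
(26798 - 885)*((-46*3 + U(-7, 5)) - 2661) = (26798 - 885)*((-46*3 + (-51/7 - ⅐*5)) - 2661) = 25913*((-138 + (-51/7 - 5/7)) - 2661) = 25913*((-138 - 8) - 2661) = 25913*(-146 - 2661) = 25913*(-2807) = -72737791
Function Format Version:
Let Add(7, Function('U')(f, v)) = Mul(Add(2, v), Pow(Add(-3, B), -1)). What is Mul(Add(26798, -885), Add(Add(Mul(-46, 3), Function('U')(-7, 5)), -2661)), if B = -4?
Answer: -72737791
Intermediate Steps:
Function('U')(f, v) = Add(Rational(-51, 7), Mul(Rational(-1, 7), v)) (Function('U')(f, v) = Add(-7, Mul(Add(2, v), Pow(Add(-3, -4), -1))) = Add(-7, Mul(Add(2, v), Pow(-7, -1))) = Add(-7, Mul(Add(2, v), Rational(-1, 7))) = Add(-7, Add(Rational(-2, 7), Mul(Rational(-1, 7), v))) = Add(Rational(-51, 7), Mul(Rational(-1, 7), v)))
Mul(Add(26798, -885), Add(Add(Mul(-46, 3), Function('U')(-7, 5)), -2661)) = Mul(Add(26798, -885), Add(Add(Mul(-46, 3), Add(Rational(-51, 7), Mul(Rational(-1, 7), 5))), -2661)) = Mul(25913, Add(Add(-138, Add(Rational(-51, 7), Rational(-5, 7))), -2661)) = Mul(25913, Add(Add(-138, -8), -2661)) = Mul(25913, Add(-146, -2661)) = Mul(25913, -2807) = -72737791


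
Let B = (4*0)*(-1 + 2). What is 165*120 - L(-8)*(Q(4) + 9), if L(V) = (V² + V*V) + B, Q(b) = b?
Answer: 18136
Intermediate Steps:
B = 0 (B = 0*1 = 0)
L(V) = 2*V² (L(V) = (V² + V*V) + 0 = (V² + V²) + 0 = 2*V² + 0 = 2*V²)
165*120 - L(-8)*(Q(4) + 9) = 165*120 - 2*(-8)²*(4 + 9) = 19800 - 2*64*13 = 19800 - 128*13 = 19800 - 1*1664 = 19800 - 1664 = 18136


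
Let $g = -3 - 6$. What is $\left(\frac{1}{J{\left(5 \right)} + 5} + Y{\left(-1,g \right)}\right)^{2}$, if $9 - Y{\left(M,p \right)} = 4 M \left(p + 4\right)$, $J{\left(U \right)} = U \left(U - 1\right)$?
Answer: $\frac{75076}{625} \approx 120.12$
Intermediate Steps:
$g = -9$ ($g = -3 - 6 = -9$)
$J{\left(U \right)} = U \left(-1 + U\right)$
$Y{\left(M,p \right)} = 9 - 4 M \left(4 + p\right)$ ($Y{\left(M,p \right)} = 9 - 4 M \left(p + 4\right) = 9 - 4 M \left(4 + p\right)$)
$\left(\frac{1}{J{\left(5 \right)} + 5} + Y{\left(-1,g \right)}\right)^{2} = \left(\frac{1}{5 \left(-1 + 5\right) + 5} - \left(-25 + 36\right)\right)^{2} = \left(\frac{1}{5 \cdot 4 + 5} + \left(9 + 16 - 36\right)\right)^{2} = \left(\frac{1}{20 + 5} - 11\right)^{2} = \left(\frac{1}{25} - 11\right)^{2} = \left(- \frac{274}{25}\right)^{2} = \frac{75076}{625}$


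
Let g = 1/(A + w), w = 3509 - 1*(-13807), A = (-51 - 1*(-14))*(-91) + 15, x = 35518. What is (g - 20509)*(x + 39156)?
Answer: -15849380306697/10349 ≈ -1.5315e+9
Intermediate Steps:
A = 3382 (A = (-51 + 14)*(-91) + 15 = -37*(-91) + 15 = 3367 + 15 = 3382)
w = 17316 (w = 3509 + 13807 = 17316)
g = 1/20698 (g = 1/(3382 + 17316) = 1/20698 ≈ 4.8314e-5)
(g - 20509)*(x + 39156) = (1/20698 - 20509)*(35518 + 39156) = -424495281/20698*74674 = -15849380306697/10349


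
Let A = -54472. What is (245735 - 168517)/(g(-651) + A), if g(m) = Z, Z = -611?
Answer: -77218/55083 ≈ -1.4018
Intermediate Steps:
g(m) = -611
(245735 - 168517)/(g(-651) + A) = (245735 - 168517)/(-611 - 54472) = 77218/(-55083) = 77218*(-1/55083) = -77218/55083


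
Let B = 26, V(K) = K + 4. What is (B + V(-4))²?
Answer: 676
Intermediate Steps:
V(K) = 4 + K
(B + V(-4))² = (26 + (4 - 4))² = (26 + 0)² = 26² = 676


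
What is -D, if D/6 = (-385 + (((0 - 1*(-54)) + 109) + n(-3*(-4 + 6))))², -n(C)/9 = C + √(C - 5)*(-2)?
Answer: -147960 + 36288*I*√11 ≈ -1.4796e+5 + 1.2035e+5*I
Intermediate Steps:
n(C) = -9*C + 18*√(-5 + C) (n(C) = -9*(C + √(C - 5)*(-2)) = -9*(C + √(-5 + C)*(-2)) = -9*(C - 2*√(-5 + C)) = -9*C + 18*√(-5 + C))
D = 6*(-168 + 18*I*√11)² (D = 6*(-385 + (((0 - 1*(-54)) + 109) + (-(-27)*(-4 + 6) + 18*√(-5 - 3*(-4 + 6)))))² = 6*(-385 + (((0 + 54) + 109) + (-(-27)*2 + 18*√(-5 - 3*2))))² = 6*(-385 + ((54 + 109) + (-9*(-6) + 18*√(-5 - 6))))² = 6*(-385 + (163 + (54 + 18*√(-11))))² = 6*(-385 + (163 + (54 + 18*(I*√11))))² = 6*(-385 + (163 + (54 + 18*I*√11)))² = 6*(-385 + (217 + 18*I*√11))² = 6*(-168 + 18*I*√11)² ≈ 1.4796e+5 - 1.2035e+5*I)
-D = -(147960 - 36288*I*√11) = -147960 + 36288*I*√11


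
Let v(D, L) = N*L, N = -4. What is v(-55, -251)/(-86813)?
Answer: -1004/86813 ≈ -0.011565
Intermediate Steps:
v(D, L) = -4*L
v(-55, -251)/(-86813) = -4*(-251)/(-86813) = 1004*(-1/86813) = -1004/86813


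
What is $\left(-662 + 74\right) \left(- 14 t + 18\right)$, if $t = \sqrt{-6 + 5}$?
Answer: $-10584 + 8232 i \approx -10584.0 + 8232.0 i$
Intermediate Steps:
$t = i$ ($t = \sqrt{-1} = i \approx 1.0 i$)
$\left(-662 + 74\right) \left(- 14 t + 18\right) = \left(-662 + 74\right) \left(- 14 i + 18\right) = - 588 \left(18 - 14 i\right) = -10584 + 8232 i$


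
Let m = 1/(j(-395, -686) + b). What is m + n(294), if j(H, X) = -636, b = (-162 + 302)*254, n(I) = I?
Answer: 10267657/34924 ≈ 294.00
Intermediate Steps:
b = 35560 (b = 140*254 = 35560)
m = 1/34924 (m = 1/(-636 + 35560) = 1/34924 ≈ 2.8634e-5)
m + n(294) = 1/34924 + 294 = 10267657/34924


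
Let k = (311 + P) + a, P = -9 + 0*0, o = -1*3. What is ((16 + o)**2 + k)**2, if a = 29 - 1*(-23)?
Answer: 273529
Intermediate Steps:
a = 52 (a = 29 + 23 = 52)
o = -3
P = -9 (P = -9 + 0 = -9)
k = 354 (k = (311 - 9) + 52 = 302 + 52 = 354)
((16 + o)**2 + k)**2 = ((16 - 3)**2 + 354)**2 = (13**2 + 354)**2 = (169 + 354)**2 = 523**2 = 273529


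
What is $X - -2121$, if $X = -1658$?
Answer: $463$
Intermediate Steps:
$X - -2121 = -1658 - -2121 = -1658 + 2121 = 463$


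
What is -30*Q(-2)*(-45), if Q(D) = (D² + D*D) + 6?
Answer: 18900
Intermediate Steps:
Q(D) = 6 + 2*D² (Q(D) = (D² + D²) + 6 = 2*D² + 6 = 6 + 2*D²)
-30*Q(-2)*(-45) = -30*(6 + 2*(-2)²)*(-45) = -30*(6 + 2*4)*(-45) = -30*(6 + 8)*(-45) = -30*14*(-45) = -420*(-45) = 18900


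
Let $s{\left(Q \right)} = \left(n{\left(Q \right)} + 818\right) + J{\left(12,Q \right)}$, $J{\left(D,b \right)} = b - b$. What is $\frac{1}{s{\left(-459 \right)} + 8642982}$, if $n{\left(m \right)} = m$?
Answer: $\frac{1}{8643341} \approx 1.157 \cdot 10^{-7}$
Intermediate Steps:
$J{\left(D,b \right)} = 0$
$s{\left(Q \right)} = 818 + Q$ ($s{\left(Q \right)} = \left(Q + 818\right) + 0 = \left(818 + Q\right) + 0 = 818 + Q$)
$\frac{1}{s{\left(-459 \right)} + 8642982} = \frac{1}{\left(818 - 459\right) + 8642982} = \frac{1}{359 + 8642982} = \frac{1}{8643341}$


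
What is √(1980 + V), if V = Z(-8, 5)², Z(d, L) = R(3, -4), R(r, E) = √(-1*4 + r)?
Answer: √1979 ≈ 44.486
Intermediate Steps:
R(r, E) = √(-4 + r)
Z(d, L) = I (Z(d, L) = √(-4 + 3) = √(-1) = I)
V = -1 (V = I² = -1)
√(1980 + V) = √(1980 - 1) = √1979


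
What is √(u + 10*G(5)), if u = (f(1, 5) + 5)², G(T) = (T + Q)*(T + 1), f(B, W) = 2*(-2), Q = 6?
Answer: √661 ≈ 25.710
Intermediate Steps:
f(B, W) = -4
G(T) = (1 + T)*(6 + T) (G(T) = (T + 6)*(T + 1) = (6 + T)*(1 + T) = (1 + T)*(6 + T))
u = 1 (u = (-4 + 5)² = 1² = 1)
√(u + 10*G(5)) = √(1 + 10*(6 + 5² + 7*5)) = √(1 + 10*(6 + 25 + 35)) = √(1 + 10*66) = √(1 + 660) = √661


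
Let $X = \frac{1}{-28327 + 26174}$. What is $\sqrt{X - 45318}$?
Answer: $\frac{i \sqrt{210067467215}}{2153} \approx 212.88 i$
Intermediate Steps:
$X = - \frac{1}{2153}$ ($X = \frac{1}{-2153} = - \frac{1}{2153} \approx -0.00046447$)
$\sqrt{X - 45318} = \sqrt{- \frac{1}{2153} - 45318} = \sqrt{- \frac{97569655}{2153}} = \frac{i \sqrt{210067467215}}{2153}$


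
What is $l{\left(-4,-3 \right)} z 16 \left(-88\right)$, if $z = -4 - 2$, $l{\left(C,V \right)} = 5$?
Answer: $42240$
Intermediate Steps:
$z = -6$
$l{\left(-4,-3 \right)} z 16 \left(-88\right) = 5 \left(-6\right) 16 \left(-88\right) = \left(-30\right) 16 \left(-88\right) = \left(-480\right) \left(-88\right) = 42240$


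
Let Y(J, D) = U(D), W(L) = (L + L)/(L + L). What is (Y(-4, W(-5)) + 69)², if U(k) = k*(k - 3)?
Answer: 4489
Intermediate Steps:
W(L) = 1 (W(L) = (2*L)/((2*L)) = (2*L)*(1/(2*L)) = 1)
U(k) = k*(-3 + k)
Y(J, D) = D*(-3 + D)
(Y(-4, W(-5)) + 69)² = (1*(-3 + 1) + 69)² = (1*(-2) + 69)² = (-2 + 69)² = 67² = 4489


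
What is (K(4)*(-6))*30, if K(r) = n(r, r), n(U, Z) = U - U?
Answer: 0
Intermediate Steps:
n(U, Z) = 0
K(r) = 0
(K(4)*(-6))*30 = (0*(-6))*30 = 0*30 = 0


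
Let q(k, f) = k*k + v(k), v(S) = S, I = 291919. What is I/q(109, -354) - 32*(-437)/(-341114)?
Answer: 49704994803/2044978430 ≈ 24.306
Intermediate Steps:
q(k, f) = k + k² (q(k, f) = k*k + k = k² + k = k + k²)
I/q(109, -354) - 32*(-437)/(-341114) = 291919/((109*(1 + 109))) - 32*(-437)/(-341114) = 291919/((109*110)) + 13984*(-1/341114) = 291919/11990 - 6992/170557 = 49704994803/2044978430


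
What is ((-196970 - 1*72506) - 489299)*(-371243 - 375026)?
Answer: 566250260475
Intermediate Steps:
((-196970 - 1*72506) - 489299)*(-371243 - 375026) = ((-196970 - 72506) - 489299)*(-746269) = (-269476 - 489299)*(-746269) = -758775*(-746269) = 566250260475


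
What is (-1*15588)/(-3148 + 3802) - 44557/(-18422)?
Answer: -43003643/2007998 ≈ -21.416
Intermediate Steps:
(-1*15588)/(-3148 + 3802) - 44557/(-18422) = -15588/654 - 44557*(-1/18422) = -15588*1/654 + 44557/18422 = -2598/109 + 44557/18422 = -43003643/2007998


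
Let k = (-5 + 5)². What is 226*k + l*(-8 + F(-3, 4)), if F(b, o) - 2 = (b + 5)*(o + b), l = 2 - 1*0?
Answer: -8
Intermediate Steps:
l = 2 (l = 2 + 0 = 2)
F(b, o) = 2 + (5 + b)*(b + o) (F(b, o) = 2 + (b + 5)*(o + b) = 2 + (5 + b)*(b + o))
k = 0 (k = 0² = 0)
226*k + l*(-8 + F(-3, 4)) = 226*0 + 2*(-8 + (2 + (-3)² + 5*(-3) + 5*4 - 3*4)) = 0 + 2*(-8 + (2 + 9 - 15 + 20 - 12)) = 0 + 2*(-8 + 4) = 0 + 2*(-4) = 0 - 8 = -8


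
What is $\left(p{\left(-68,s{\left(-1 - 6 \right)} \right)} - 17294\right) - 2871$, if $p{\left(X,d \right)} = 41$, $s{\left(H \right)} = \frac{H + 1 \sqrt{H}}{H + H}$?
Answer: $-20124$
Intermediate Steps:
$s{\left(H \right)} = \frac{H + \sqrt{H}}{2 H}$
$\left(p{\left(-68,s{\left(-1 - 6 \right)} \right)} - 17294\right) - 2871 = \left(41 - 17294\right) - 2871 = -17253 - 2871 = -20124$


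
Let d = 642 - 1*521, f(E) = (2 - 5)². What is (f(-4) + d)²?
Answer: 16900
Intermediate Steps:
f(E) = 9 (f(E) = (-3)² = 9)
d = 121 (d = 642 - 521 = 121)
(f(-4) + d)² = (9 + 121)² = 130² = 16900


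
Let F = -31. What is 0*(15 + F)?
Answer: 0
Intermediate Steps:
0*(15 + F) = 0*(15 - 31) = 0*(-16) = 0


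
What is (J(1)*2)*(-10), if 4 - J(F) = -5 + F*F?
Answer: -160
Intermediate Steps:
J(F) = 9 - F² (J(F) = 4 - (-5 + F*F) = 4 - (-5 + F²) = 4 + (5 - F²) = 9 - F²)
(J(1)*2)*(-10) = ((9 - 1*1²)*2)*(-10) = ((9 - 1*1)*2)*(-10) = ((9 - 1)*2)*(-10) = (8*2)*(-10) = 16*(-10) = -160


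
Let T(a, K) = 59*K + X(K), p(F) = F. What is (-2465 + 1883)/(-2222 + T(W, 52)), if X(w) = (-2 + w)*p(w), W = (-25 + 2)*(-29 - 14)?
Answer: -291/1723 ≈ -0.16889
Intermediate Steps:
W = 989 (W = -23*(-43) = 989)
X(w) = w*(-2 + w) (X(w) = (-2 + w)*w = w*(-2 + w))
T(a, K) = 59*K + K*(-2 + K)
(-2465 + 1883)/(-2222 + T(W, 52)) = (-2465 + 1883)/(-2222 + 52*(57 + 52)) = -582/(-2222 + 52*109) = -582/(-2222 + 5668) = -582/3446 = -582*1/3446 = -291/1723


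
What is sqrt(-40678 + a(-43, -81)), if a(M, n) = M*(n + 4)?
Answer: I*sqrt(37367) ≈ 193.31*I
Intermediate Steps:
a(M, n) = M*(4 + n)
sqrt(-40678 + a(-43, -81)) = sqrt(-40678 - 43*(4 - 81)) = sqrt(-40678 - 43*(-77)) = sqrt(-40678 + 3311) = sqrt(-37367) = I*sqrt(37367)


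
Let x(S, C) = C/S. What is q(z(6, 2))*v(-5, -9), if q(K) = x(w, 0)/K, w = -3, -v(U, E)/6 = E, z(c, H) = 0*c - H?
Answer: 0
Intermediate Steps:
z(c, H) = -H (z(c, H) = 0 - H = -H)
v(U, E) = -6*E
q(K) = 0 (q(K) = (0/(-3))/K = (0*(-⅓))/K = 0/K = 0)
q(z(6, 2))*v(-5, -9) = 0*(-6*(-9)) = 0*54 = 0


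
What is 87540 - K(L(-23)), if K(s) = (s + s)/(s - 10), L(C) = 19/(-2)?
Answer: 3414022/39 ≈ 87539.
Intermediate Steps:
L(C) = -19/2 (L(C) = 19*(-½) = -19/2)
K(s) = 2*s/(-10 + s) (K(s) = (2*s)/(-10 + s) = 2*s/(-10 + s))
87540 - K(L(-23)) = 87540 - 2*(-19)/(2*(-10 - 19/2)) = 87540 - 2*(-19)/(2*(-39/2)) = 87540 - 2*(-19)*(-2)/(2*39) = 87540 - 1*38/39 = 87540 - 38/39 = 3414022/39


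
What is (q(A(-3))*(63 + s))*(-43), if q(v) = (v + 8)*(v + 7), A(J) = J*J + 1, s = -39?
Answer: -315792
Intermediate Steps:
A(J) = 1 + J² (A(J) = J² + 1 = 1 + J²)
q(v) = (7 + v)*(8 + v) (q(v) = (8 + v)*(7 + v) = (7 + v)*(8 + v))
(q(A(-3))*(63 + s))*(-43) = ((56 + (1 + (-3)²)² + 15*(1 + (-3)²))*(63 - 39))*(-43) = ((56 + (1 + 9)² + 15*(1 + 9))*24)*(-43) = ((56 + 10² + 15*10)*24)*(-43) = ((56 + 100 + 150)*24)*(-43) = (306*24)*(-43) = 7344*(-43) = -315792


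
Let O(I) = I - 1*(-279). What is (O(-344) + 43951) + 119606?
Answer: 163492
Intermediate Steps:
O(I) = 279 + I (O(I) = I + 279 = 279 + I)
(O(-344) + 43951) + 119606 = ((279 - 344) + 43951) + 119606 = (-65 + 43951) + 119606 = 43886 + 119606 = 163492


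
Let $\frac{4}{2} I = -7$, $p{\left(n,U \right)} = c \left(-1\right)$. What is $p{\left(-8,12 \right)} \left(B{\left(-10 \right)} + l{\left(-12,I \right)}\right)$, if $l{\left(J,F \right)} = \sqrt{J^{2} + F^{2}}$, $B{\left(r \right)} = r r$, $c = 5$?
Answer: $- \frac{1125}{2} \approx -562.5$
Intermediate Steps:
$p{\left(n,U \right)} = -5$ ($p{\left(n,U \right)} = 5 \left(-1\right) = -5$)
$B{\left(r \right)} = r^{2}$
$I = - \frac{7}{2}$ ($I = \frac{1}{2} \left(-7\right) = - \frac{7}{2} \approx -3.5$)
$l{\left(J,F \right)} = \sqrt{F^{2} + J^{2}}$
$p{\left(-8,12 \right)} \left(B{\left(-10 \right)} + l{\left(-12,I \right)}\right) = - 5 \left(\left(-10\right)^{2} + \sqrt{\left(- \frac{7}{2}\right)^{2} + \left(-12\right)^{2}}\right) = - 5 \left(100 + \sqrt{\frac{49}{4} + 144}\right) = - 5 \left(100 + \sqrt{\frac{625}{4}}\right) = - 5 \left(100 + \frac{25}{2}\right) = \left(-5\right) \frac{225}{2} = - \frac{1125}{2}$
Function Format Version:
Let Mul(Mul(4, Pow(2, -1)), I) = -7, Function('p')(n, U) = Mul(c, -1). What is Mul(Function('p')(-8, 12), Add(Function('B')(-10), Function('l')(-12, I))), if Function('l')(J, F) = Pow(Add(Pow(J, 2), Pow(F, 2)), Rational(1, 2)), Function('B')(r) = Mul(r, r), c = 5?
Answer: Rational(-1125, 2) ≈ -562.50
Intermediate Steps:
Function('p')(n, U) = -5 (Function('p')(n, U) = Mul(5, -1) = -5)
Function('B')(r) = Pow(r, 2)
I = Rational(-7, 2) (I = Mul(Rational(1, 2), -7) = Rational(-7, 2) ≈ -3.5000)
Function('l')(J, F) = Pow(Add(Pow(F, 2), Pow(J, 2)), Rational(1, 2))
Mul(Function('p')(-8, 12), Add(Function('B')(-10), Function('l')(-12, I))) = Mul(-5, Add(Pow(-10, 2), Pow(Add(Pow(Rational(-7, 2), 2), Pow(-12, 2)), Rational(1, 2)))) = Mul(-5, Add(100, Pow(Add(Rational(49, 4), 144), Rational(1, 2)))) = Mul(-5, Add(100, Pow(Rational(625, 4), Rational(1, 2)))) = Mul(-5, Add(100, Rational(25, 2))) = Mul(-5, Rational(225, 2)) = Rational(-1125, 2)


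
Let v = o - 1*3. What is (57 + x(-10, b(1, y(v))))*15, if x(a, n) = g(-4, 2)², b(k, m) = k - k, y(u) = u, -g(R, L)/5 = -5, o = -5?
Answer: 10230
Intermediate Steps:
v = -8 (v = -5 - 1*3 = -5 - 3 = -8)
g(R, L) = 25 (g(R, L) = -5*(-5) = 25)
b(k, m) = 0
x(a, n) = 625 (x(a, n) = 25² = 625)
(57 + x(-10, b(1, y(v))))*15 = (57 + 625)*15 = 682*15 = 10230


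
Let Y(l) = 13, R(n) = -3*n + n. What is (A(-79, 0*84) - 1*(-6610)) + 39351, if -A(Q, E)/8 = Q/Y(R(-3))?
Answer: 598125/13 ≈ 46010.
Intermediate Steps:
R(n) = -2*n
A(Q, E) = -8*Q/13
(A(-79, 0*84) - 1*(-6610)) + 39351 = (-8/13*(-79) - 1*(-6610)) + 39351 = (632/13 + 6610) + 39351 = 86562/13 + 39351 = 598125/13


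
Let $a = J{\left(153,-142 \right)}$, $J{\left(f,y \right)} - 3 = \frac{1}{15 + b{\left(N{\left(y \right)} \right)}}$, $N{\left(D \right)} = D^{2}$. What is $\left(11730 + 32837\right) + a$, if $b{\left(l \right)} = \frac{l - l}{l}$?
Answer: $\frac{668551}{15} \approx 44570.0$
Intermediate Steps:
$b{\left(l \right)} = 0$ ($b{\left(l \right)} = \frac{0}{l} = 0$)
$J{\left(f,y \right)} = \frac{46}{15}$ ($J{\left(f,y \right)} = 3 + \frac{1}{15 + 0} = 3 + \frac{1}{15} = \frac{46}{15}$)
$a = \frac{46}{15} \approx 3.0667$
$\left(11730 + 32837\right) + a = \left(11730 + 32837\right) + \frac{46}{15} = 44567 + \frac{46}{15} = \frac{668551}{15}$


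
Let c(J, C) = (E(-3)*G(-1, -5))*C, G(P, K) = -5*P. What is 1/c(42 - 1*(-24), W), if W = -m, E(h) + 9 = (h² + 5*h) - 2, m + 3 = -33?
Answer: -1/3060 ≈ -0.00032680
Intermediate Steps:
m = -36 (m = -3 - 33 = -36)
E(h) = -11 + h² + 5*h (E(h) = -9 + ((h² + 5*h) - 2) = -9 + (-2 + h² + 5*h) = -11 + h² + 5*h)
W = 36 (W = -1*(-36) = 36)
c(J, C) = -85*C (c(J, C) = ((-11 + (-3)² + 5*(-3))*(-5*(-1)))*C = ((-11 + 9 - 15)*5)*C = (-17*5)*C = -85*C)
1/c(42 - 1*(-24), W) = 1/(-85*36) = 1/(-3060) = -1/3060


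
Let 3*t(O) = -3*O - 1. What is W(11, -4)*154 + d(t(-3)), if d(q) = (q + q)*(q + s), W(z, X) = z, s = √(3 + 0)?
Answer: 15374/9 + 16*√3/3 ≈ 1717.5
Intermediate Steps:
s = √3 ≈ 1.7320
t(O) = -⅓ - O (t(O) = (-3*O - 1)/3 = (-1 - 3*O)/3 = -⅓ - O)
d(q) = 2*q*(q + √3) (d(q) = (q + q)*(q + √3) = (2*q)*(q + √3) = 2*q*(q + √3))
W(11, -4)*154 + d(t(-3)) = 11*154 + 2*(-⅓ - 1*(-3))*((-⅓ - 1*(-3)) + √3) = 1694 + 2*(-⅓ + 3)*((-⅓ + 3) + √3) = 1694 + 2*(8/3)*(8/3 + √3) = 1694 + (128/9 + 16*√3/3) = 15374/9 + 16*√3/3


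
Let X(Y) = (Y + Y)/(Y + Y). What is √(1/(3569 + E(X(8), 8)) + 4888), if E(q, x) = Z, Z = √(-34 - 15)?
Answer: √(793086861438980690 - 89164670*I)/12737810 ≈ 69.914 - 3.9301e-9*I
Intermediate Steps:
X(Y) = 1 (X(Y) = (2*Y)/((2*Y)) = (2*Y)*(1/(2*Y)) = 1)
Z = 7*I (Z = √(-49) = 7*I ≈ 7.0*I)
E(q, x) = 7*I
√(1/(3569 + E(X(8), 8)) + 4888) = √(1/(3569 + 7*I) + 4888) = √((3569 - 7*I)/12737810 + 4888) = √(4888 + (3569 - 7*I)/12737810)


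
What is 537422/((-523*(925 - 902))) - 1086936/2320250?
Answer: -630014074322/13955143625 ≈ -45.146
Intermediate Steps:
537422/((-523*(925 - 902))) - 1086936/2320250 = 537422/((-523*23)) - 1086936*1/2320250 = 537422/(-12029) - 543468/1160125 = 537422*(-1/12029) - 543468/1160125 = -537422/12029 - 543468/1160125 = -630014074322/13955143625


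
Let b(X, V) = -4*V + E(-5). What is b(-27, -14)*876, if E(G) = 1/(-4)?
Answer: 48837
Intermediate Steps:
E(G) = -¼
b(X, V) = -¼ - 4*V (b(X, V) = -4*V - ¼ = -¼ - 4*V)
b(-27, -14)*876 = (-¼ - 4*(-14))*876 = (-¼ + 56)*876 = (223/4)*876 = 48837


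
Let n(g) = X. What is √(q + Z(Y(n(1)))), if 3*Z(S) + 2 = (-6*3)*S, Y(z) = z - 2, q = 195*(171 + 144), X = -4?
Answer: √553143/3 ≈ 247.91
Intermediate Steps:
n(g) = -4
q = 61425 (q = 195*315 = 61425)
Y(z) = -2 + z
Z(S) = -⅔ - 6*S (Z(S) = -⅔ + ((-6*3)*S)/3 = -⅔ + (-18*S)/3 = -⅔ - 6*S)
√(q + Z(Y(n(1)))) = √(61425 + (-⅔ - 6*(-2 - 4))) = √(61425 + (-⅔ - 6*(-6))) = √(61425 + (-⅔ + 36)) = √(61425 + 106/3) = √(184381/3) = √553143/3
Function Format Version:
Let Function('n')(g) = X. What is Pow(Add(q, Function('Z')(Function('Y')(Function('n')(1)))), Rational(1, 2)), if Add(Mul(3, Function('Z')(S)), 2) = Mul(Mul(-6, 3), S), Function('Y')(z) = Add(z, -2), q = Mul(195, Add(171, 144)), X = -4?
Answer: Mul(Rational(1, 3), Pow(553143, Rational(1, 2))) ≈ 247.91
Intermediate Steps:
Function('n')(g) = -4
q = 61425 (q = Mul(195, 315) = 61425)
Function('Y')(z) = Add(-2, z)
Function('Z')(S) = Add(Rational(-2, 3), Mul(-6, S)) (Function('Z')(S) = Add(Rational(-2, 3), Mul(Rational(1, 3), Mul(Mul(-6, 3), S))) = Add(Rational(-2, 3), Mul(Rational(1, 3), Mul(-18, S))) = Add(Rational(-2, 3), Mul(-6, S)))
Pow(Add(q, Function('Z')(Function('Y')(Function('n')(1)))), Rational(1, 2)) = Pow(Add(61425, Add(Rational(-2, 3), Mul(-6, Add(-2, -4)))), Rational(1, 2)) = Pow(Add(61425, Add(Rational(-2, 3), Mul(-6, -6))), Rational(1, 2)) = Pow(Add(61425, Add(Rational(-2, 3), 36)), Rational(1, 2)) = Pow(Add(61425, Rational(106, 3)), Rational(1, 2)) = Pow(Rational(184381, 3), Rational(1, 2)) = Mul(Rational(1, 3), Pow(553143, Rational(1, 2)))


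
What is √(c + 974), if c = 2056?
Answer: √3030 ≈ 55.045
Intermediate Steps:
√(c + 974) = √(2056 + 974) = √3030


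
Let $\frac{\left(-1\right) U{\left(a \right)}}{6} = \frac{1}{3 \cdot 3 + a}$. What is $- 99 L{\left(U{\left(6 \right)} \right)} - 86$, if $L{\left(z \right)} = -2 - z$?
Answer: $\frac{362}{5} \approx 72.4$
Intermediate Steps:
$U{\left(a \right)} = - \frac{6}{9 + a}$ ($U{\left(a \right)} = - \frac{6}{3 \cdot 3 + a} = - \frac{6}{9 + a}$)
$- 99 L{\left(U{\left(6 \right)} \right)} - 86 = - 99 \left(-2 - - \frac{6}{9 + 6}\right) - 86 = - 99 \left(-2 - - \frac{6}{15}\right) - 86 = - 99 \left(-2 - \left(-6\right) \frac{1}{15}\right) - 86 = - 99 \left(-2 - - \frac{2}{5}\right) - 86 = - 99 \left(-2 + \frac{2}{5}\right) - 86 = \left(-99\right) \left(- \frac{8}{5}\right) - 86 = \frac{792}{5} - 86 = \frac{362}{5}$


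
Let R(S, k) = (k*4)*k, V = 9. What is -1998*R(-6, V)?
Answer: -647352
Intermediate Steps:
R(S, k) = 4*k² (R(S, k) = (4*k)*k = 4*k²)
-1998*R(-6, V) = -7992*9² = -7992*81 = -1998*324 = -647352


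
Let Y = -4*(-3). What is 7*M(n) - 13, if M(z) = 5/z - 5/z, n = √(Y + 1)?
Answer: -13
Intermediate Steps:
Y = 12
n = √13 (n = √(12 + 1) = √13 ≈ 3.6056)
M(z) = 0
7*M(n) - 13 = 7*0 - 13 = 0 - 13 = -13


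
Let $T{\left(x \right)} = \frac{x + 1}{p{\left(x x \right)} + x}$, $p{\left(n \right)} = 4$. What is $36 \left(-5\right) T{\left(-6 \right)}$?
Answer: $-450$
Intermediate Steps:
$T{\left(x \right)} = \frac{1 + x}{4 + x}$ ($T{\left(x \right)} = \frac{x + 1}{4 + x} = \frac{1 + x}{4 + x}$)
$36 \left(-5\right) T{\left(-6 \right)} = 36 \left(-5\right) \frac{1 - 6}{4 - 6} = - 180 \frac{1}{-2} \left(-5\right) = - 180 \left(\left(- \frac{1}{2}\right) \left(-5\right)\right) = \left(-180\right) \frac{5}{2} = -450$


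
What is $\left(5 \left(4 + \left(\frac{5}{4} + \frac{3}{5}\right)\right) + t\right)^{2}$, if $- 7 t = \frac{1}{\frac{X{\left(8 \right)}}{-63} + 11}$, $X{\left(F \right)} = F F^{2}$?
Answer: $\frac{446941881}{524176} \approx 852.66$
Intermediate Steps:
$X{\left(F \right)} = F^{3}$
$t = - \frac{9}{181}$ ($t = - \frac{1}{7 \left(\frac{8^{3}}{-63} + 11\right)} = - \frac{1}{7 \left(512 \left(- \frac{1}{63}\right) + 11\right)} = - \frac{1}{7 \left(- \frac{512}{63} + 11\right)} = - \frac{1}{7 \cdot \frac{181}{63}} = \left(- \frac{1}{7}\right) \frac{63}{181} = - \frac{9}{181} \approx -0.049724$)
$\left(5 \left(4 + \left(\frac{5}{4} + \frac{3}{5}\right)\right) + t\right)^{2} = \left(5 \left(4 + \left(\frac{5}{4} + \frac{3}{5}\right)\right) - \frac{9}{181}\right)^{2} = \left(5 \left(4 + \frac{37}{20}\right) - \frac{9}{181}\right)^{2} = \left(5 \cdot \frac{117}{20} - \frac{9}{181}\right)^{2} = \left(\frac{117}{4} - \frac{9}{181}\right)^{2} = \left(\frac{21141}{724}\right)^{2} = \frac{446941881}{524176}$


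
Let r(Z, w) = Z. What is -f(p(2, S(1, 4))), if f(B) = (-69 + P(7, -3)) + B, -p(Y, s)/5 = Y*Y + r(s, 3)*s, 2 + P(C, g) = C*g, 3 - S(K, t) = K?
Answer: 132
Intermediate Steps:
S(K, t) = 3 - K
P(C, g) = -2 + C*g
p(Y, s) = -5*Y² - 5*s² (p(Y, s) = -5*(Y*Y + s*s) = -5*(Y² + s²) = -5*Y² - 5*s²)
f(B) = -92 + B (f(B) = (-69 + (-2 + 7*(-3))) + B = (-69 + (-2 - 21)) + B = (-69 - 23) + B = -92 + B)
-f(p(2, S(1, 4))) = -(-92 + (-5*2² - 5*(3 - 1*1)²)) = -(-92 + (-5*4 - 5*(3 - 1)²)) = -(-92 + (-20 - 5*2²)) = -(-92 + (-20 - 5*4)) = -(-92 + (-20 - 20)) = -(-92 - 40) = -1*(-132) = 132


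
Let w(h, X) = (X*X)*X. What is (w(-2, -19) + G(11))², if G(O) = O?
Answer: 46895104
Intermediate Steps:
w(h, X) = X³ (w(h, X) = X²*X = X³)
(w(-2, -19) + G(11))² = ((-19)³ + 11)² = (-6859 + 11)² = (-6848)² = 46895104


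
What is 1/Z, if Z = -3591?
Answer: -1/3591 ≈ -0.00027847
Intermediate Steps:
1/Z = 1/(-3591) = -1/3591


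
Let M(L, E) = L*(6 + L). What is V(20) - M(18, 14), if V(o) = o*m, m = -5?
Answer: -532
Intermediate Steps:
V(o) = -5*o (V(o) = o*(-5) = -5*o)
V(20) - M(18, 14) = -5*20 - 18*(6 + 18) = -100 - 18*24 = -100 - 1*432 = -100 - 432 = -532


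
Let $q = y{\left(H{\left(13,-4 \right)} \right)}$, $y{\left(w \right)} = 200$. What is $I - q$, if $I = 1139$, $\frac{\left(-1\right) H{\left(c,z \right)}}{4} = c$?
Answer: $939$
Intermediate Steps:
$H{\left(c,z \right)} = - 4 c$
$q = 200$
$I - q = 1139 - 200 = 939$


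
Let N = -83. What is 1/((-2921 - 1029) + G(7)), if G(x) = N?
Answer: -1/4033 ≈ -0.00024795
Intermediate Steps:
G(x) = -83
1/((-2921 - 1029) + G(7)) = 1/((-2921 - 1029) - 83) = 1/(-3950 - 83) = 1/(-4033) = -1/4033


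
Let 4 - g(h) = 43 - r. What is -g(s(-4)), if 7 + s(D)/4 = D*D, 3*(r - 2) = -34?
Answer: 145/3 ≈ 48.333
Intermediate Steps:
r = -28/3 (r = 2 + (⅓)*(-34) = 2 - 34/3 = -28/3 ≈ -9.3333)
s(D) = -28 + 4*D² (s(D) = -28 + 4*(D*D) = -28 + 4*D²)
g(h) = -145/3 (g(h) = 4 - (43 - 1*(-28/3)) = 4 - (43 + 28/3) = 4 - 1*157/3 = 4 - 157/3 = -145/3)
-g(s(-4)) = -1*(-145/3) = 145/3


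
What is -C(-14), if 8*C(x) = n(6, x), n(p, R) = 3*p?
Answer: -9/4 ≈ -2.2500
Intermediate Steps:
C(x) = 9/4 (C(x) = (3*6)/8 = (⅛)*18 = 9/4)
-C(-14) = -1*9/4 = -9/4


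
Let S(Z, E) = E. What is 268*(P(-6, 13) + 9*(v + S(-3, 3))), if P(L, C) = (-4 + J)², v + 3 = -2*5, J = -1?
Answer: -17420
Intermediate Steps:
v = -13 (v = -3 - 2*5 = -3 - 10 = -13)
P(L, C) = 25 (P(L, C) = (-4 - 1)² = (-5)² = 25)
268*(P(-6, 13) + 9*(v + S(-3, 3))) = 268*(25 + 9*(-13 + 3)) = 268*(25 + 9*(-10)) = 268*(25 - 90) = 268*(-65) = -17420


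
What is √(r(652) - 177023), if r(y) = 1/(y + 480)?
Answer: I*√56710379905/566 ≈ 420.74*I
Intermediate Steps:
r(y) = 1/(480 + y)
√(r(652) - 177023) = √(1/(480 + 652) - 177023) = √(1/1132 - 177023) = √(-200390035/1132) = I*√56710379905/566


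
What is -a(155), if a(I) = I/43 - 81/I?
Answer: -20542/6665 ≈ -3.0821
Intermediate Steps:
a(I) = -81/I + I/43 (a(I) = I*(1/43) - 81/I = I/43 - 81/I = -81/I + I/43)
-a(155) = -(-81/155 + (1/43)*155) = -(-81*1/155 + 155/43) = -(-81/155 + 155/43) = -1*20542/6665 = -20542/6665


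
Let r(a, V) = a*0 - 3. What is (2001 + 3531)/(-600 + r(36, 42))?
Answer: -1844/201 ≈ -9.1741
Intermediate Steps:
r(a, V) = -3 (r(a, V) = 0 - 3 = -3)
(2001 + 3531)/(-600 + r(36, 42)) = (2001 + 3531)/(-600 - 3) = 5532/(-603) = 5532*(-1/603) = -1844/201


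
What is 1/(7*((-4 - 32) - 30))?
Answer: -1/462 ≈ -0.0021645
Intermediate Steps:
1/(7*((-4 - 32) - 30)) = 1/(7*(-36 - 30)) = 1/(7*(-66)) = 1/(-462) = -1/462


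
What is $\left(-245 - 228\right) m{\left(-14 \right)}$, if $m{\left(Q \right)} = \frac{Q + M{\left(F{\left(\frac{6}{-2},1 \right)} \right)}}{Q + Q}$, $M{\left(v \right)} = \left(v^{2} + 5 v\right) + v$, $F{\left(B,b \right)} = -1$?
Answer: $- \frac{8987}{28} \approx -320.96$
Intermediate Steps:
$M{\left(v \right)} = v^{2} + 6 v$
$m{\left(Q \right)} = \frac{-5 + Q}{2 Q}$ ($m{\left(Q \right)} = \frac{Q - \left(6 - 1\right)}{Q + Q} = \frac{Q - 5}{2 Q} = \left(Q - 5\right) \frac{1}{2 Q} = \left(-5 + Q\right) \frac{1}{2 Q} = \frac{-5 + Q}{2 Q}$)
$\left(-245 - 228\right) m{\left(-14 \right)} = \left(-245 - 228\right) \frac{-5 - 14}{2 \left(-14\right)} = - 473 \cdot \frac{1}{2} \left(- \frac{1}{14}\right) \left(-19\right) = \left(-473\right) \frac{19}{28} = - \frac{8987}{28}$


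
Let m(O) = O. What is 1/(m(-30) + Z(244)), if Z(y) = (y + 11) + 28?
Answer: 1/253 ≈ 0.0039526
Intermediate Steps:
Z(y) = 39 + y (Z(y) = (11 + y) + 28 = 39 + y)
1/(m(-30) + Z(244)) = 1/(-30 + (39 + 244)) = 1/(-30 + 283) = 1/253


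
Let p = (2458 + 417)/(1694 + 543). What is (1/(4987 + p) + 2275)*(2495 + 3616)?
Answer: 17237269580573/1239866 ≈ 1.3903e+7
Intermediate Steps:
p = 2875/2237 ≈ 1.2852
(1/(4987 + p) + 2275)*(2495 + 3616) = (1/(4987 + 2875/2237) + 2275)*(2495 + 3616) = (1/(11158794/2237) + 2275)*6111 = (2237/11158794 + 2275)*6111 = (25386258587/11158794)*6111 = 17237269580573/1239866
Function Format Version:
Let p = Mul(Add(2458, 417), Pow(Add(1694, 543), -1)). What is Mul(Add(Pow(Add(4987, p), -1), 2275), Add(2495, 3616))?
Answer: Rational(17237269580573, 1239866) ≈ 1.3903e+7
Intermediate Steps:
p = Rational(2875, 2237) (p = Mul(2875, Pow(2237, -1)) = Mul(2875, Rational(1, 2237)) = Rational(2875, 2237) ≈ 1.2852)
Mul(Add(Pow(Add(4987, p), -1), 2275), Add(2495, 3616)) = Mul(Add(Pow(Add(4987, Rational(2875, 2237)), -1), 2275), Add(2495, 3616)) = Mul(Add(Pow(Rational(11158794, 2237), -1), 2275), 6111) = Mul(Add(Rational(2237, 11158794), 2275), 6111) = Mul(Rational(25386258587, 11158794), 6111) = Rational(17237269580573, 1239866)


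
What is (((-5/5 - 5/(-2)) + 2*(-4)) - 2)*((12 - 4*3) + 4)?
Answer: -34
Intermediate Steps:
(((-5/5 - 5/(-2)) + 2*(-4)) - 2)*((12 - 4*3) + 4) = (((-5*1/5 - 5*(-1/2)) - 8) - 2)*((12 - 12) + 4) = (((-1 + 5/2) - 8) - 2)*(0 + 4) = ((3/2 - 8) - 2)*4 = (-13/2 - 2)*4 = -17/2*4 = -34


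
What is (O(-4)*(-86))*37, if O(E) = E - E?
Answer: 0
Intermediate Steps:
O(E) = 0
(O(-4)*(-86))*37 = (0*(-86))*37 = 0*37 = 0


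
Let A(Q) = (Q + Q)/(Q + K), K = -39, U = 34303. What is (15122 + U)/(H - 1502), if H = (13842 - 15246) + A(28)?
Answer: -181225/10674 ≈ -16.978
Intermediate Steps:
A(Q) = 2*Q/(-39 + Q) (A(Q) = (Q + Q)/(Q - 39) = (2*Q)/(-39 + Q) = 2*Q/(-39 + Q))
H = -15500/11 (H = (13842 - 15246) + 2*28/(-39 + 28) = -1404 + 2*28/(-11) = -1404 + 2*28*(-1/11) = -1404 - 56/11 = -15500/11 ≈ -1409.1)
(15122 + U)/(H - 1502) = (15122 + 34303)/(-15500/11 - 1502) = 49425/(-32022/11) = 49425*(-11/32022) = -181225/10674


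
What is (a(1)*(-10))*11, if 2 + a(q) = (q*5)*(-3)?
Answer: 1870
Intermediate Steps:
a(q) = -2 - 15*q (a(q) = -2 + (q*5)*(-3) = -2 + (5*q)*(-3) = -2 - 15*q)
(a(1)*(-10))*11 = ((-2 - 15*1)*(-10))*11 = ((-2 - 15)*(-10))*11 = -17*(-10)*11 = 170*11 = 1870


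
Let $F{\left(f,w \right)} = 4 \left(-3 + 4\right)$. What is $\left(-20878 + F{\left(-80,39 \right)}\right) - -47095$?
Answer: $26221$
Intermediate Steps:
$F{\left(f,w \right)} = 4$ ($F{\left(f,w \right)} = 4 \cdot 1 = 4$)
$\left(-20878 + F{\left(-80,39 \right)}\right) - -47095 = \left(-20878 + 4\right) - -47095 = -20874 + 47095 = 26221$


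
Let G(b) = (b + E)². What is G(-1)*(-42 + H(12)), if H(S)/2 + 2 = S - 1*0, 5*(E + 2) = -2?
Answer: -6358/25 ≈ -254.32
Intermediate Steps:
E = -12/5 (E = -2 + (⅕)*(-2) = -2 - ⅖ = -12/5 ≈ -2.4000)
H(S) = -4 + 2*S (H(S) = -4 + 2*(S - 1*0) = -4 + 2*(S + 0) = -4 + 2*S)
G(b) = (-12/5 + b)² (G(b) = (b - 12/5)² = (-12/5 + b)²)
G(-1)*(-42 + H(12)) = ((-12 + 5*(-1))²/25)*(-42 + (-4 + 2*12)) = ((-12 - 5)²/25)*(-42 + (-4 + 24)) = ((1/25)*(-17)²)*(-42 + 20) = ((1/25)*289)*(-22) = (289/25)*(-22) = -6358/25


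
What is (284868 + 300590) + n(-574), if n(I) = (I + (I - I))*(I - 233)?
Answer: 1048676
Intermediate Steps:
n(I) = I*(-233 + I) (n(I) = (I + 0)*(-233 + I) = I*(-233 + I))
(284868 + 300590) + n(-574) = (284868 + 300590) - 574*(-233 - 574) = 585458 - 574*(-807) = 585458 + 463218 = 1048676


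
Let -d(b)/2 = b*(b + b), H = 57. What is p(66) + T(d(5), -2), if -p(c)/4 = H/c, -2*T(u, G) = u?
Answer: 512/11 ≈ 46.545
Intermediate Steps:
d(b) = -4*b² (d(b) = -2*b*(b + b) = -2*b*2*b = -4*b²)
T(u, G) = -u/2
p(c) = -228/c
p(66) + T(d(5), -2) = -228/66 - (-2)*5² = -228*1/66 - (-2)*25 = -38/11 - ½*(-100) = -38/11 + 50 = 512/11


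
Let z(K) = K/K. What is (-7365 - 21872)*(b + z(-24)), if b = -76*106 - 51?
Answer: 236995122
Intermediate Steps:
z(K) = 1
b = -8107 (b = -8056 - 51 = -8107)
(-7365 - 21872)*(b + z(-24)) = (-7365 - 21872)*(-8107 + 1) = -29237*(-8106) = 236995122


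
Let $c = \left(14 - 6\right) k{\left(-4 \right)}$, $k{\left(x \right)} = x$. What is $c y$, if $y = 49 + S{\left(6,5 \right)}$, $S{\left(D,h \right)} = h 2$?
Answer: $-1888$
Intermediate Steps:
$S{\left(D,h \right)} = 2 h$
$c = -32$ ($c = \left(14 - 6\right) \left(-4\right) = 8 \left(-4\right) = -32$)
$y = 59$ ($y = 49 + 2 \cdot 5 = 49 + 10 = 59$)
$c y = \left(-32\right) 59 = -1888$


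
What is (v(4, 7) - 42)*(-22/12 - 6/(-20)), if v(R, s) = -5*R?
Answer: 1426/15 ≈ 95.067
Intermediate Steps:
(v(4, 7) - 42)*(-22/12 - 6/(-20)) = (-5*4 - 42)*(-22/12 - 6/(-20)) = (-20 - 42)*(-22*1/12 - 6*(-1/20)) = -62*(-11/6 + 3/10) = -62*(-23/15) = 1426/15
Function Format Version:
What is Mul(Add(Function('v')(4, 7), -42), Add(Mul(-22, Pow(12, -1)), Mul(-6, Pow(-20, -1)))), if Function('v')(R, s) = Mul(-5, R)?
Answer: Rational(1426, 15) ≈ 95.067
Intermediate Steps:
Mul(Add(Function('v')(4, 7), -42), Add(Mul(-22, Pow(12, -1)), Mul(-6, Pow(-20, -1)))) = Mul(Add(Mul(-5, 4), -42), Add(Mul(-22, Pow(12, -1)), Mul(-6, Pow(-20, -1)))) = Mul(Add(-20, -42), Add(Mul(-22, Rational(1, 12)), Mul(-6, Rational(-1, 20)))) = Mul(-62, Add(Rational(-11, 6), Rational(3, 10))) = Mul(-62, Rational(-23, 15)) = Rational(1426, 15)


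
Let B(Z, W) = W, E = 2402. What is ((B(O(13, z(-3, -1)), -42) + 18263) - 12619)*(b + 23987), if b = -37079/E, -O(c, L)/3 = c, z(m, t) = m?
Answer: 161280725695/1201 ≈ 1.3429e+8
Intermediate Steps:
O(c, L) = -3*c
b = -37079/2402 ≈ -15.437
((B(O(13, z(-3, -1)), -42) + 18263) - 12619)*(b + 23987) = ((-42 + 18263) - 12619)*(-37079/2402 + 23987) = (18221 - 12619)*(57579695/2402) = 5602*(57579695/2402) = 161280725695/1201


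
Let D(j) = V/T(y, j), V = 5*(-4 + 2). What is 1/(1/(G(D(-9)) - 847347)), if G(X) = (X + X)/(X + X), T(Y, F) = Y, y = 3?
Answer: -847346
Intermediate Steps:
V = -10 (V = 5*(-2) = -10)
D(j) = -10/3
G(X) = 1 (G(X) = (2*X)/((2*X)) = (2*X)*(1/(2*X)) = 1)
1/(1/(G(D(-9)) - 847347)) = 1/(1/(1 - 847347)) = 1/(1/(-847346)) = 1/(-1/847346) = -847346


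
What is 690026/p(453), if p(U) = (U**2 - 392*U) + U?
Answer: 345013/14043 ≈ 24.568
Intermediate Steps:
p(U) = U**2 - 391*U
690026/p(453) = 690026/((453*(-391 + 453))) = 690026/((453*62)) = 690026/28086 = 690026*(1/28086) = 345013/14043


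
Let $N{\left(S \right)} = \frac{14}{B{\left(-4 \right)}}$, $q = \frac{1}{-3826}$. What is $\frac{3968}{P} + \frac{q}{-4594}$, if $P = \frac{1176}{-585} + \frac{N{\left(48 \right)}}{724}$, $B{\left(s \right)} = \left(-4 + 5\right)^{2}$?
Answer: $- \frac{4923237670100741}{2470203971116} \approx -1993.0$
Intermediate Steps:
$q = - \frac{1}{3826} \approx -0.00026137$
$B{\left(s \right)} = 1$ ($B{\left(s \right)} = 1^{2} = 1$)
$N{\left(S \right)} = 14$ ($N{\left(S \right)} = \frac{14}{1} = 14 \cdot 1 = 14$)
$P = - \frac{140539}{70590}$ ($P = \frac{1176}{-585} + \frac{14}{724} = 1176 \left(- \frac{1}{585}\right) + 14 \cdot \frac{1}{724} = - \frac{392}{195} + \frac{7}{362} = - \frac{140539}{70590} \approx -1.9909$)
$\frac{3968}{P} + \frac{q}{-4594} = \frac{3968}{- \frac{140539}{70590}} - \frac{1}{3826 \left(-4594\right)} = 3968 \left(- \frac{70590}{140539}\right) - - \frac{1}{17576644} = - \frac{280101120}{140539} + \frac{1}{17576644} = - \frac{4923237670100741}{2470203971116}$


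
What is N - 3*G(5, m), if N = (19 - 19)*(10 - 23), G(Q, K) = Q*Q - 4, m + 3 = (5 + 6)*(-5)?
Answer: -63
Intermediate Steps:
m = -58 (m = -3 + (5 + 6)*(-5) = -3 + 11*(-5) = -3 - 55 = -58)
G(Q, K) = -4 + Q² (G(Q, K) = Q² - 4 = -4 + Q²)
N = 0 (N = 0*(-13) = 0)
N - 3*G(5, m) = 0 - 3*(-4 + 5²) = 0 - 3*(-4 + 25) = 0 - 3*21 = 0 - 63 = -63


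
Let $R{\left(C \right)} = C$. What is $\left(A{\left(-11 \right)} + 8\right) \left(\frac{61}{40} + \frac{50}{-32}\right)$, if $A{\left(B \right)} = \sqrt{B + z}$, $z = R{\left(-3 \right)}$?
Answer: $- \frac{3}{10} - \frac{3 i \sqrt{14}}{80} \approx -0.3 - 0.14031 i$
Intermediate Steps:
$z = -3$
$A{\left(B \right)} = \sqrt{-3 + B}$ ($A{\left(B \right)} = \sqrt{B - 3} = \sqrt{-3 + B}$)
$\left(A{\left(-11 \right)} + 8\right) \left(\frac{61}{40} + \frac{50}{-32}\right) = \left(\sqrt{-3 - 11} + 8\right) \left(\frac{61}{40} + \frac{50}{-32}\right) = \left(\sqrt{-14} + 8\right) \left(61 \cdot \frac{1}{40} + 50 \left(- \frac{1}{32}\right)\right) = \left(i \sqrt{14} + 8\right) \left(\frac{61}{40} - \frac{25}{16}\right) = \left(8 + i \sqrt{14}\right) \left(- \frac{3}{80}\right) = - \frac{3}{10} - \frac{3 i \sqrt{14}}{80}$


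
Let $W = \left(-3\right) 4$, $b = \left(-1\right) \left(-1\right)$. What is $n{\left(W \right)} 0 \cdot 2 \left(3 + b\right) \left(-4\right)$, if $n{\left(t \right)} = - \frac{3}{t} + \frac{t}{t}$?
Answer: $0$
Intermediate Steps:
$b = 1$
$W = -12$
$n{\left(t \right)} = 1 - \frac{3}{t}$ ($n{\left(t \right)} = - \frac{3}{t} + 1 = 1 - \frac{3}{t}$)
$n{\left(W \right)} 0 \cdot 2 \left(3 + b\right) \left(-4\right) = \frac{-3 - 12}{-12} \cdot 0 \cdot 2 \left(3 + 1\right) \left(-4\right) = \left(- \frac{1}{12}\right) \left(-15\right) 0 \cdot 4 \left(-4\right) = \frac{5}{4} \cdot 0 \left(-4\right) = 0 \left(-4\right) = 0$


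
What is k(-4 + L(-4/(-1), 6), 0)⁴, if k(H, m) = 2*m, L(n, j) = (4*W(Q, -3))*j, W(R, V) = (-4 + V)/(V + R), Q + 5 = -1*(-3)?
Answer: 0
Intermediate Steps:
Q = -2 (Q = -5 - 1*(-3) = -5 + 3 = -2)
W(R, V) = (-4 + V)/(R + V)
L(n, j) = 28*j/5 (L(n, j) = (4*((-4 - 3)/(-2 - 3)))*j = (4*(-7/(-5)))*j = (4*(-⅕*(-7)))*j = (4*(7/5))*j = 28*j/5)
k(-4 + L(-4/(-1), 6), 0)⁴ = (2*0)⁴ = 0⁴ = 0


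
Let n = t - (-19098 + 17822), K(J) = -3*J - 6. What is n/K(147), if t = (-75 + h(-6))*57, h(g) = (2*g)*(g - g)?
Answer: 2999/447 ≈ 6.7092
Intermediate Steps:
h(g) = 0 (h(g) = (2*g)*0 = 0)
K(J) = -6 - 3*J
t = -4275 (t = (-75 + 0)*57 = -75*57 = -4275)
n = -2999 (n = -4275 - (-19098 + 17822) = -4275 - 1*(-1276) = -4275 + 1276 = -2999)
n/K(147) = -2999/(-6 - 3*147) = -2999/(-6 - 441) = -2999/(-447) = -2999*(-1/447) = 2999/447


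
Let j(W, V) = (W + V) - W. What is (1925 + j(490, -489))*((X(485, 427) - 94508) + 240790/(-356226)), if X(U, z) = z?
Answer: -24063295470928/178113 ≈ -1.3510e+8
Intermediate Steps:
j(W, V) = V (j(W, V) = (V + W) - W = V)
(1925 + j(490, -489))*((X(485, 427) - 94508) + 240790/(-356226)) = (1925 - 489)*((427 - 94508) + 240790/(-356226)) = 1436*(-94081 + 240790*(-1/356226)) = 1436*(-94081 - 120395/178113) = 1436*(-16757169548/178113) = -24063295470928/178113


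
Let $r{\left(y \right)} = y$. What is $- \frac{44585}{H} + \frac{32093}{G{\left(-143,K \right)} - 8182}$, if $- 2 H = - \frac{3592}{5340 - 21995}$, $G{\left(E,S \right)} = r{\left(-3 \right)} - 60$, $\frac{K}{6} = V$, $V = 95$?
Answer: $\frac{6122375738847}{14808020} \approx 4.1345 \cdot 10^{5}$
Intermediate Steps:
$K = 570$ ($K = 6 \cdot 95 = 570$)
$G{\left(E,S \right)} = -63$ ($G{\left(E,S \right)} = -3 - 60 = -63$)
$H = - \frac{1796}{16655}$ ($H = - \frac{\left(-3592\right) \frac{1}{5340 - 21995}}{2} = - \frac{\left(-3592\right) \frac{1}{-16655}}{2} = - \frac{\left(-3592\right) \left(- \frac{1}{16655}\right)}{2} = \left(- \frac{1}{2}\right) \frac{3592}{16655} = - \frac{1796}{16655} \approx -0.10784$)
$- \frac{44585}{H} + \frac{32093}{G{\left(-143,K \right)} - 8182} = - \frac{44585}{- \frac{1796}{16655}} + \frac{32093}{-63 - 8182} = \left(-44585\right) \left(- \frac{16655}{1796}\right) + \frac{32093}{-63 - 8182} = \frac{742563175}{1796} + \frac{32093}{-8245} = \frac{742563175}{1796} + 32093 \left(- \frac{1}{8245}\right) = \frac{742563175}{1796} - \frac{32093}{8245} = \frac{6122375738847}{14808020}$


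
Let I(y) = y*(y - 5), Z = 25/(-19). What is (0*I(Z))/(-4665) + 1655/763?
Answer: 1655/763 ≈ 2.1691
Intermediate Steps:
Z = -25/19 (Z = 25*(-1/19) = -25/19 ≈ -1.3158)
I(y) = y*(-5 + y)
(0*I(Z))/(-4665) + 1655/763 = (0*(-25*(-5 - 25/19)/19))/(-4665) + 1655/763 = (0*(-25/19*(-120/19)))*(-1/4665) + 1655*(1/763) = (0*(3000/361))*(-1/4665) + 1655/763 = 0*(-1/4665) + 1655/763 = 0 + 1655/763 = 1655/763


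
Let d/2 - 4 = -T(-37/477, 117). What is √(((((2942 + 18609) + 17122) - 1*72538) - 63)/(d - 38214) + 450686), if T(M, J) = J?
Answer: 9*√133675955/155 ≈ 671.33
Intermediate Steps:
d = -226 (d = 8 + 2*(-1*117) = 8 + 2*(-117) = 8 - 234 = -226)
√(((((2942 + 18609) + 17122) - 1*72538) - 63)/(d - 38214) + 450686) = √(((((2942 + 18609) + 17122) - 1*72538) - 63)/(-226 - 38214) + 450686) = √((((21551 + 17122) - 72538) - 63)/(-38440) + 450686) = √(((38673 - 72538) - 63)*(-1/38440) + 450686) = √((-33865 - 63)*(-1/38440) + 450686) = √(-33928*(-1/38440) + 450686) = √(4241/4805 + 450686) = √(2165550471/4805) = 9*√133675955/155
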